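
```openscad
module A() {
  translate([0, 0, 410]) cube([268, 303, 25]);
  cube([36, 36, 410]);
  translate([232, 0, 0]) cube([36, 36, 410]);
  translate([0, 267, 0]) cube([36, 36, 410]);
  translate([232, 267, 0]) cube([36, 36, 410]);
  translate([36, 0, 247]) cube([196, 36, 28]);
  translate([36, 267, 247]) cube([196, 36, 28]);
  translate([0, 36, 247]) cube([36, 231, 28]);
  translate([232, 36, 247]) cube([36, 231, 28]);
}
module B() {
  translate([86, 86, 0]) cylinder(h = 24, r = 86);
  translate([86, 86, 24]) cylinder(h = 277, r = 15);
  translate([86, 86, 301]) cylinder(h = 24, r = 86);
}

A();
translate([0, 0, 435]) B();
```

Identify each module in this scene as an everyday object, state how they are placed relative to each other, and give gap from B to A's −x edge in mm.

A is a stool. B is a spool. The spool is on top of the stool. The gap from the spool to the stool's −x edge is 0 mm.

The spool's min-x is at 0; the stool's min-x is 0; gap = 0 mm.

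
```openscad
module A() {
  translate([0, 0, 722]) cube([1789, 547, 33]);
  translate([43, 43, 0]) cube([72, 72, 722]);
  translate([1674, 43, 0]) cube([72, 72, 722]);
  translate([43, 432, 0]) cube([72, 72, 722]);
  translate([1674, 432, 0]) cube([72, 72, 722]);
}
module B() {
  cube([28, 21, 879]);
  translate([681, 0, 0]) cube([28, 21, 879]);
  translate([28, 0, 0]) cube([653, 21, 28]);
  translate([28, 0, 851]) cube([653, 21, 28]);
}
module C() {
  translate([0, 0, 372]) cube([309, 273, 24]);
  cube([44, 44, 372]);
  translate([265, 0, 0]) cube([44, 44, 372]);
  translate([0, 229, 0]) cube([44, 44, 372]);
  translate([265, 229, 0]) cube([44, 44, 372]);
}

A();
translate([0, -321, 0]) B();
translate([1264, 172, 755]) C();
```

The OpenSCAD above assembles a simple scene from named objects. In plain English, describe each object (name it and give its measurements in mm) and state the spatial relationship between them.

A is a table: top 1789 mm (x) × 547 mm (y), 33 mm thick, upper face at z = 755 mm, on four 72×72 mm square legs, each inset 43 mm from the nearest pair of top edges, running from z = 0 to the bottom of the top.

B is a picture frame with a 653×823 mm rectangular opening (x by z) and a uniform 28 mm border on every side. Frame depth is 21 mm along y. It is built from two vertical stiles running the full outside height and two horizontal rails spanning the gap between the stiles.

C is a four-legged stool. The seat is a 309×273×24 mm slab whose top surface is at z = 396 mm; four square legs, each 44×44 mm in cross-section, run from the floor (z = 0) to the underside of the seat, each flush with a corner of the seat.

The picture frame is on the floor beside the table on its −y side. The stool is on top of the table.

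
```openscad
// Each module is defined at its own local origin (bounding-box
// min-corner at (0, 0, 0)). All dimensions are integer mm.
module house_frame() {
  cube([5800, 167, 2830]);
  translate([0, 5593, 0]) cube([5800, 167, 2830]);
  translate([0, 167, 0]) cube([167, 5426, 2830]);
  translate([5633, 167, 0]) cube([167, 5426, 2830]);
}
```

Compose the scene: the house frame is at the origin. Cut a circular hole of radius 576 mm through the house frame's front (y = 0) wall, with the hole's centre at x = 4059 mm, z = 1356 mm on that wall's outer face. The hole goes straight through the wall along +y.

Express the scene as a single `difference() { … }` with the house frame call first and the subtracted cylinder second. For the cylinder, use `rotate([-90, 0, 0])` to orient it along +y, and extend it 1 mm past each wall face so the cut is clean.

difference() {
  house_frame();
  translate([4059, -1, 1356]) rotate([-90, 0, 0]) cylinder(h = 169, r = 576);
}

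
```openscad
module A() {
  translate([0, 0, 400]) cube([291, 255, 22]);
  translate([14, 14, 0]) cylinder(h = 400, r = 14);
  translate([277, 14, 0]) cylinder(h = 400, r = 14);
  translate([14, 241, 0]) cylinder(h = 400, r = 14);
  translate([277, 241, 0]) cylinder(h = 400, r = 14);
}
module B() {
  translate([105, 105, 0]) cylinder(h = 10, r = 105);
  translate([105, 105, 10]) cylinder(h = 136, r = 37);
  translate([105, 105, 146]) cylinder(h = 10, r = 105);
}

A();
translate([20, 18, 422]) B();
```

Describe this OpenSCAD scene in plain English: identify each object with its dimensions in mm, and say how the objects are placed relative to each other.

A is a four-legged stool. The seat is 291×255 mm, 22 mm thick, top at z = 422 mm. It stands on four round legs, each 28 mm in diameter, from z = 0 to the seat underside, each leg's axis is inset half a diameter from the nearest pair of seat edges (so the leg's bounding box is flush with the corner).

B is a spool: two coaxial disc flanges of radius 105 mm and thickness 10 mm, joined by a core cylinder of radius 37 mm and height 136 mm. The lower flange rests on z = 0 and the three cylinders share a vertical axis.

The spool is on top of the stool.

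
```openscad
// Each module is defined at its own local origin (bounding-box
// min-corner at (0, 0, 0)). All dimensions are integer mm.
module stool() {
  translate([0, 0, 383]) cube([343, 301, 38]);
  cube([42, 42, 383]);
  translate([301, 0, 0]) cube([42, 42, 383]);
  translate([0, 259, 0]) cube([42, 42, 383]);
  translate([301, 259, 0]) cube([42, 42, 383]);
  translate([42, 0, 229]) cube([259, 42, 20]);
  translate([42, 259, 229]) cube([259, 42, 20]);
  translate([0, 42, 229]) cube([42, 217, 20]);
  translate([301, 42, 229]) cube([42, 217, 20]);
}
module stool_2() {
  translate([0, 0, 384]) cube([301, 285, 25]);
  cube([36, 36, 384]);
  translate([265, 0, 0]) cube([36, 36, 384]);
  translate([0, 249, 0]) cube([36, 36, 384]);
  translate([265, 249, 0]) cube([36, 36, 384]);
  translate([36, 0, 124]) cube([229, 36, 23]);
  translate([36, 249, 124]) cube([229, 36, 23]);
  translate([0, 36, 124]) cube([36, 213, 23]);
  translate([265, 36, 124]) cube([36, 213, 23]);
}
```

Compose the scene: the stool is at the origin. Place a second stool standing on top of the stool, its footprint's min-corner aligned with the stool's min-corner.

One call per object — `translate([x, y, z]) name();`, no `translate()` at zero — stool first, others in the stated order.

stool();
translate([0, 0, 421]) stool_2();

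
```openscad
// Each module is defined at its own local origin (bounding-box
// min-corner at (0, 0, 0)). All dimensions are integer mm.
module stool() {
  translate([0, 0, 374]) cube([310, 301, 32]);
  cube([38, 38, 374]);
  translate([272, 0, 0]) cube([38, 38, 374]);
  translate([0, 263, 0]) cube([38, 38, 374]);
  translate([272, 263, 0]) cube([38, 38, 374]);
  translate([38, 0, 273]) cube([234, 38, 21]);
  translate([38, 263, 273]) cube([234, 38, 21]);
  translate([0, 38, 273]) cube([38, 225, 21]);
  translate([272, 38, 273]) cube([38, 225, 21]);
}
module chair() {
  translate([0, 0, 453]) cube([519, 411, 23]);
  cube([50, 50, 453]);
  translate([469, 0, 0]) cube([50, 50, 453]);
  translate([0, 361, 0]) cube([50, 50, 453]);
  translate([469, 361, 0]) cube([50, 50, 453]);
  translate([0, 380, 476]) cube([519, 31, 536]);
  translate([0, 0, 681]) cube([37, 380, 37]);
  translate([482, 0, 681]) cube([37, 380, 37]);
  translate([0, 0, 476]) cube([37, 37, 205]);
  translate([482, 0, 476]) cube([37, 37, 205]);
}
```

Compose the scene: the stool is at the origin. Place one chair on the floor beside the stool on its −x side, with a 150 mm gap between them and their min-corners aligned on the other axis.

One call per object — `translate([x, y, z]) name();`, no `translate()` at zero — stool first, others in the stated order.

stool();
translate([-669, 0, 0]) chair();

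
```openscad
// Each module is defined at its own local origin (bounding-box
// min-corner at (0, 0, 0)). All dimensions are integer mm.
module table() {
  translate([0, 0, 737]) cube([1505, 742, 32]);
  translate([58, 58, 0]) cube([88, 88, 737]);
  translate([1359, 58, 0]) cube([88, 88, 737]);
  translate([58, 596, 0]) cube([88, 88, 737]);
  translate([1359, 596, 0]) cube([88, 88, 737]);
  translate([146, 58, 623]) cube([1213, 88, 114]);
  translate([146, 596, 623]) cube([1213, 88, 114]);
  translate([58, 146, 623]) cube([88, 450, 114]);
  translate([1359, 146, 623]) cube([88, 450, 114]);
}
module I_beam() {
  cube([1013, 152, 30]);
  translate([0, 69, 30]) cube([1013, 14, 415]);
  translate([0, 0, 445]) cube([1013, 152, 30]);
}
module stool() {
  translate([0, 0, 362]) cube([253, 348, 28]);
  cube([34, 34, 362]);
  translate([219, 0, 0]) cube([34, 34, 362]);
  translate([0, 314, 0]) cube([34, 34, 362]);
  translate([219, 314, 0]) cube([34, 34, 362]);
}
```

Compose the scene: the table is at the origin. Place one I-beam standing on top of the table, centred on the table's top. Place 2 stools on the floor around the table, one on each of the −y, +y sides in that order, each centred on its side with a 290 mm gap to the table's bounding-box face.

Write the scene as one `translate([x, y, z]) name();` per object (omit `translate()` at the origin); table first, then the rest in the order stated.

table();
translate([246, 295, 769]) I_beam();
translate([626, -638, 0]) stool();
translate([626, 1032, 0]) stool();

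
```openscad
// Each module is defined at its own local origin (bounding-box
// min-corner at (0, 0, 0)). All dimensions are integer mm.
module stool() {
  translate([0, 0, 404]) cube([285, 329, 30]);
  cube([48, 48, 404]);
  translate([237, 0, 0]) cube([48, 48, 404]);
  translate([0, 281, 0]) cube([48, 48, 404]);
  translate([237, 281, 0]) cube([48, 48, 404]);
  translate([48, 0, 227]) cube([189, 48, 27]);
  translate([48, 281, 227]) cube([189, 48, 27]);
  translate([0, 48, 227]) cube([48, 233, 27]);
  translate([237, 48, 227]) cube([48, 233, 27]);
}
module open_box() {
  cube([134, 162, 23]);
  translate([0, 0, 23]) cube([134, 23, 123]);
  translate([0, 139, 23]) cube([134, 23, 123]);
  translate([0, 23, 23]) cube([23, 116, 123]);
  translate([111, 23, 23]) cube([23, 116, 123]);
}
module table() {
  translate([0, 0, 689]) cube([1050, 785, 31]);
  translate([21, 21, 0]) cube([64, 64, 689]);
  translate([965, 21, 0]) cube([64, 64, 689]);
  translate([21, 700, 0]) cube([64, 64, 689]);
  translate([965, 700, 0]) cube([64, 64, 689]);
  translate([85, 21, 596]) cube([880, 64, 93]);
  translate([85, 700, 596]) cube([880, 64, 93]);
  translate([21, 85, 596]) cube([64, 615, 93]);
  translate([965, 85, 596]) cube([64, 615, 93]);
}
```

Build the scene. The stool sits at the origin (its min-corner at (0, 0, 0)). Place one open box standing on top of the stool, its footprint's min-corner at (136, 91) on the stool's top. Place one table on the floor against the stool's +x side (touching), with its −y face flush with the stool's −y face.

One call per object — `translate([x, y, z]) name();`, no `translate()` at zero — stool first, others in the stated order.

stool();
translate([136, 91, 434]) open_box();
translate([285, 0, 0]) table();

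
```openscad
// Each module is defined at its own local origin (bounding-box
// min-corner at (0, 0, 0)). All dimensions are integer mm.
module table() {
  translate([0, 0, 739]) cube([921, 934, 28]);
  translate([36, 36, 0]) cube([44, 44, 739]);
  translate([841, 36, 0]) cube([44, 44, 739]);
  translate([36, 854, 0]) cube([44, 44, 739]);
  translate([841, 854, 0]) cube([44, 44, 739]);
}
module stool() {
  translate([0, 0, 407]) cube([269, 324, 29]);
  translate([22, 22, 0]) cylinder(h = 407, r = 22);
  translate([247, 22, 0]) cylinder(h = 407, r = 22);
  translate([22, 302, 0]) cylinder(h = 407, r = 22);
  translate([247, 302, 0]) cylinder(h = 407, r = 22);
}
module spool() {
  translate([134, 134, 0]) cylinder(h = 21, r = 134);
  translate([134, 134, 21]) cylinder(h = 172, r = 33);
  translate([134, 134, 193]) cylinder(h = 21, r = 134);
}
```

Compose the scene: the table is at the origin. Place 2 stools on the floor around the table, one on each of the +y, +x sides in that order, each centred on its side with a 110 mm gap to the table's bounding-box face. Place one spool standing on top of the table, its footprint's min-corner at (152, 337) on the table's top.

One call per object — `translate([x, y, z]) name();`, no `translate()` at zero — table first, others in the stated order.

table();
translate([326, 1044, 0]) stool();
translate([1031, 305, 0]) stool();
translate([152, 337, 767]) spool();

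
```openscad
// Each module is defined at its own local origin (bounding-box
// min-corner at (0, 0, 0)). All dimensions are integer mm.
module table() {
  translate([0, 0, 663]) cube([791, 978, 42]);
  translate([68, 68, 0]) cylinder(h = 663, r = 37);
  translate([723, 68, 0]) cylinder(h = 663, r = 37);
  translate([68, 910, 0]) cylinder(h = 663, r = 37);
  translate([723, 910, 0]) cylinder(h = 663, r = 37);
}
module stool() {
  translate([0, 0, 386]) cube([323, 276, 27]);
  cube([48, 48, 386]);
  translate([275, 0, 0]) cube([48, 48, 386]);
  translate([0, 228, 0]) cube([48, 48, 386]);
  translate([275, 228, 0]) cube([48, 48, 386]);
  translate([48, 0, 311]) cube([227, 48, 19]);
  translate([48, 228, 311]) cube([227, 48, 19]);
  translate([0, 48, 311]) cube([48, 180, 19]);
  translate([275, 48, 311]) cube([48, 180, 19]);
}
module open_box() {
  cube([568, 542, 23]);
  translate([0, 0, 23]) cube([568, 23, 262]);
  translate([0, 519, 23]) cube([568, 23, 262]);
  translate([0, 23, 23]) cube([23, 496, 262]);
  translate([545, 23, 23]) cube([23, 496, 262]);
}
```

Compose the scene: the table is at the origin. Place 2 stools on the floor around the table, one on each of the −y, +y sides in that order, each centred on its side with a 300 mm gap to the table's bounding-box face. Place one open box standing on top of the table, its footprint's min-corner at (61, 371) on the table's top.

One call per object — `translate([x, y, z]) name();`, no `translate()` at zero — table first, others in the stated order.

table();
translate([234, -576, 0]) stool();
translate([234, 1278, 0]) stool();
translate([61, 371, 705]) open_box();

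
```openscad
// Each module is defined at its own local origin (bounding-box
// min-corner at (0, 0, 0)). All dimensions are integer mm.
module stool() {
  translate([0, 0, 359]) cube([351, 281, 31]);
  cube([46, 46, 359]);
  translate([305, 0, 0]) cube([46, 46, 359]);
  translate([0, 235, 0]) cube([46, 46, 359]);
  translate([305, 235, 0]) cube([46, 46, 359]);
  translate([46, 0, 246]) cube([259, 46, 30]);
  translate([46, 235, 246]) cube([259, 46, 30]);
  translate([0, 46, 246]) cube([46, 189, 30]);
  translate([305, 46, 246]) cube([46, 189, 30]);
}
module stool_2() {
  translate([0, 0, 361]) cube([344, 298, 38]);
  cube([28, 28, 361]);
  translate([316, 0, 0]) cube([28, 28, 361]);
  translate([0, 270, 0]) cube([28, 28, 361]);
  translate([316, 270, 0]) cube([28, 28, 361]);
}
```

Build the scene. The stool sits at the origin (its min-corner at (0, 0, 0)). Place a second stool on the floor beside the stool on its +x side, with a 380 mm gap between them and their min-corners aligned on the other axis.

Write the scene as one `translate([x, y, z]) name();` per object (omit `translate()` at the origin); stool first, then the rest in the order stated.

stool();
translate([731, 0, 0]) stool_2();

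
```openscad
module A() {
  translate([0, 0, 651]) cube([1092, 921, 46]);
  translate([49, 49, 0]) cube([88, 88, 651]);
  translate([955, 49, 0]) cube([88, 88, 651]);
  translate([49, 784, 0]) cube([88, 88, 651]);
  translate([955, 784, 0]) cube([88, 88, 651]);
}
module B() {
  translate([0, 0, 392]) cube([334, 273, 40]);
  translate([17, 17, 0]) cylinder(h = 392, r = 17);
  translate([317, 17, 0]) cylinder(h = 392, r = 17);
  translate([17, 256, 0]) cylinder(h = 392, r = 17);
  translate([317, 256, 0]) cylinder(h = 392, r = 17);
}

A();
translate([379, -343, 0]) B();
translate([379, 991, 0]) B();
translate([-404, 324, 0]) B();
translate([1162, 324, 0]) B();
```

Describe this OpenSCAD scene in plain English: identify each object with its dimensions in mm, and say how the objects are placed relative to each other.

A is a table with a 1092×921 mm rectangular top, 46 mm thick, top surface at z = 697 mm, supported by four 88×88 mm square legs, each inset 49 mm from the nearest pair of top edges, running from the floor.

B is a four-legged stool. The seat is 334×273 mm, 40 mm thick, top at z = 432 mm. It stands on four round legs, each 34 mm in diameter, from z = 0 to the seat underside, each leg's axis is inset half a diameter from the nearest pair of seat edges (so the leg's bounding box is flush with the corner).

Four stools sit around the table at the −y, +y, −x, +x sides.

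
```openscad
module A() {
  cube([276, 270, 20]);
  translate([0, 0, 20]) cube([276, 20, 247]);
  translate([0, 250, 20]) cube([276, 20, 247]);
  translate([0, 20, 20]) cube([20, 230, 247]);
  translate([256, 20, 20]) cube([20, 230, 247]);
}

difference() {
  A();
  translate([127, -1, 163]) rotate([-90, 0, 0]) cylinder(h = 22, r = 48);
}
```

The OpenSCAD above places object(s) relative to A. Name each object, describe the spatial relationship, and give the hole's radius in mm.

The subtracted cylinder has r = 48 mm.

A is an open box. The open box has a circular hole through its front wall. The hole's radius is 48 mm.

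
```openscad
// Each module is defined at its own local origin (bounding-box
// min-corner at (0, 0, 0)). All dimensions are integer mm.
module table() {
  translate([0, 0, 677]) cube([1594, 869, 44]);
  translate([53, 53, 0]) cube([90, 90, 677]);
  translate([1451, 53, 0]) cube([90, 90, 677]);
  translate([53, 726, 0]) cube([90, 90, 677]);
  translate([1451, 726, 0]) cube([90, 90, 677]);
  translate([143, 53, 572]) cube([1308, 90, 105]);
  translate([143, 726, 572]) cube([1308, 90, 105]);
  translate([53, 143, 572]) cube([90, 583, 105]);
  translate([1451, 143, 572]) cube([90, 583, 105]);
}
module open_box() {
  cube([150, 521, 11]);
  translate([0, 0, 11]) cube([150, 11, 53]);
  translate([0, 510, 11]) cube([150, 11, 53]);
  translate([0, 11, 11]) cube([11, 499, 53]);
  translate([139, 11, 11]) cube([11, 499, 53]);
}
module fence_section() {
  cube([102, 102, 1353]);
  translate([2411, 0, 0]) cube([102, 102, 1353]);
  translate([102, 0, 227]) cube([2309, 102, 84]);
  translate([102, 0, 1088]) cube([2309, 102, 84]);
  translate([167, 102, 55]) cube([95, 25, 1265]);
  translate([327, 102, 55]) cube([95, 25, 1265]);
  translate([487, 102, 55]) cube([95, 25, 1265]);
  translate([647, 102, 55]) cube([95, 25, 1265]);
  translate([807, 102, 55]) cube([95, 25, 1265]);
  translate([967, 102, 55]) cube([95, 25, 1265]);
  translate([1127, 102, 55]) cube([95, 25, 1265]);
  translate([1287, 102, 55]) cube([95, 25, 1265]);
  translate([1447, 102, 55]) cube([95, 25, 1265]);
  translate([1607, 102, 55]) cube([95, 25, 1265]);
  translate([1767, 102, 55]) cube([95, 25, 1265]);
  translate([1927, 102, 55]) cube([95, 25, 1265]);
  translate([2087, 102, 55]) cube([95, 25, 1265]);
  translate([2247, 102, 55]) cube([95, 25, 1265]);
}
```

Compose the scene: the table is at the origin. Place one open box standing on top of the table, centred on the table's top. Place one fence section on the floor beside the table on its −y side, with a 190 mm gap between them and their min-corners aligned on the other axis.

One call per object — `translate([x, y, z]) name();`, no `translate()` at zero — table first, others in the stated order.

table();
translate([722, 174, 721]) open_box();
translate([0, -317, 0]) fence_section();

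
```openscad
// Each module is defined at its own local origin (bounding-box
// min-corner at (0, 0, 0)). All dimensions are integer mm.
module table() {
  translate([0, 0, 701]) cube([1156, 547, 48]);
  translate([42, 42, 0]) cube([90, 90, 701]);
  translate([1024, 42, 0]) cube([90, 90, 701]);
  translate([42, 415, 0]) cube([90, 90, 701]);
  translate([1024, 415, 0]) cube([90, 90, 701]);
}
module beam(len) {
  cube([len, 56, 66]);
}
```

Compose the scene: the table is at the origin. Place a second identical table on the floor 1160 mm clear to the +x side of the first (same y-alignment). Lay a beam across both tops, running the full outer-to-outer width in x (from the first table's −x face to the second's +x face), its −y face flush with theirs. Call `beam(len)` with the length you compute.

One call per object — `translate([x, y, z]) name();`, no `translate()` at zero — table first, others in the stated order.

table();
translate([2316, 0, 0]) table();
translate([0, 0, 749]) beam(3472);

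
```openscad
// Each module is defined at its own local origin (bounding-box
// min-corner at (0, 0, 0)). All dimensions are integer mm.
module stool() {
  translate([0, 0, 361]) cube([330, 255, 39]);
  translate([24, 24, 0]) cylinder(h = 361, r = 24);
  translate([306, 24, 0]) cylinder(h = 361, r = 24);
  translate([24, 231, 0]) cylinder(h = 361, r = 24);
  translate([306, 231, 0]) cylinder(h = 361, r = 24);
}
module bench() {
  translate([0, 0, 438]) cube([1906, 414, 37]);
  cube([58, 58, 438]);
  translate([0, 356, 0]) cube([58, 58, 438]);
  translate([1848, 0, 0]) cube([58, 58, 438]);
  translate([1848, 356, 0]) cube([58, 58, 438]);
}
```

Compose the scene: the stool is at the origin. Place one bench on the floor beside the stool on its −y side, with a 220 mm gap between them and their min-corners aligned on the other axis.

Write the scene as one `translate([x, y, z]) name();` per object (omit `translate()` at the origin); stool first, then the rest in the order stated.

stool();
translate([0, -634, 0]) bench();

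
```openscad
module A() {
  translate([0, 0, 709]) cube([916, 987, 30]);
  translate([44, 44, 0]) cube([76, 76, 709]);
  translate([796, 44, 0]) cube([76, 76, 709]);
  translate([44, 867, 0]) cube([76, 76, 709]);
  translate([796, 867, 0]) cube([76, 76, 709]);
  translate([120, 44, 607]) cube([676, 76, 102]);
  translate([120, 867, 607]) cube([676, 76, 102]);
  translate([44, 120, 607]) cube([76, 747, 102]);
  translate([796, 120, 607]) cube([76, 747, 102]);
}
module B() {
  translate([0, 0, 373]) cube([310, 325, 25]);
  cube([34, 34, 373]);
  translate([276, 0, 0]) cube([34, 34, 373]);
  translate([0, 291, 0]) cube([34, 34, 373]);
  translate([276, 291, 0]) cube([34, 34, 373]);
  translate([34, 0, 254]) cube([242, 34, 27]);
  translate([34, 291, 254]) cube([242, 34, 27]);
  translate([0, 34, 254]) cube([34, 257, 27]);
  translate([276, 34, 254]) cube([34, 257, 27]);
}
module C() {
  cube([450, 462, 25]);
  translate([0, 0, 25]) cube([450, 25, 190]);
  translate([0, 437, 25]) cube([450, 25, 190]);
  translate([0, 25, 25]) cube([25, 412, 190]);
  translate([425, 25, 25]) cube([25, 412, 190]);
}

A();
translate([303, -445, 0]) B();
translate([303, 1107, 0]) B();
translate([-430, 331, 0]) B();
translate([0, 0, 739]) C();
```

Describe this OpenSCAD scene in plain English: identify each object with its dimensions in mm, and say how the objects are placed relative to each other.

A is a rectangular dining table. The top is 916×987×30 mm with its upper surface at z = 739 mm. It stands on four 76×76 mm square legs, each inset 44 mm from the nearest pair of top edges, running from the floor to the underside of the top. Four apron rails, 76 mm thick and 102 mm tall, run between adjacent legs with their top edges flush with the underside of the top and their outer faces flush with the legs' outer faces.

B is a simple wooden stool: a rectangular seat 310 mm (x) by 325 mm (y), 25 mm thick, top face at z = 398 mm, on four square legs, each 34×34 mm in cross-section. The legs rest on z = 0, each flush with a corner of the seat. Four stretchers, 34 mm wide and 27 mm tall, connect adjacent legs with their undersides at z = 254 mm, each running between the inner faces of the legs it joins and aligned with the legs' outer faces on the other axis.

C is an open storage box with external size 450×462×215 mm and wall thickness 25 mm (the base is also 25 mm thick). The base covers the whole footprint; the four walls stand on the base, with the y-facing walls full-width and the x-facing walls fitting between their inner faces.

Three stools sit around the table at the −y, +y, −x sides. The open box is on top of the table.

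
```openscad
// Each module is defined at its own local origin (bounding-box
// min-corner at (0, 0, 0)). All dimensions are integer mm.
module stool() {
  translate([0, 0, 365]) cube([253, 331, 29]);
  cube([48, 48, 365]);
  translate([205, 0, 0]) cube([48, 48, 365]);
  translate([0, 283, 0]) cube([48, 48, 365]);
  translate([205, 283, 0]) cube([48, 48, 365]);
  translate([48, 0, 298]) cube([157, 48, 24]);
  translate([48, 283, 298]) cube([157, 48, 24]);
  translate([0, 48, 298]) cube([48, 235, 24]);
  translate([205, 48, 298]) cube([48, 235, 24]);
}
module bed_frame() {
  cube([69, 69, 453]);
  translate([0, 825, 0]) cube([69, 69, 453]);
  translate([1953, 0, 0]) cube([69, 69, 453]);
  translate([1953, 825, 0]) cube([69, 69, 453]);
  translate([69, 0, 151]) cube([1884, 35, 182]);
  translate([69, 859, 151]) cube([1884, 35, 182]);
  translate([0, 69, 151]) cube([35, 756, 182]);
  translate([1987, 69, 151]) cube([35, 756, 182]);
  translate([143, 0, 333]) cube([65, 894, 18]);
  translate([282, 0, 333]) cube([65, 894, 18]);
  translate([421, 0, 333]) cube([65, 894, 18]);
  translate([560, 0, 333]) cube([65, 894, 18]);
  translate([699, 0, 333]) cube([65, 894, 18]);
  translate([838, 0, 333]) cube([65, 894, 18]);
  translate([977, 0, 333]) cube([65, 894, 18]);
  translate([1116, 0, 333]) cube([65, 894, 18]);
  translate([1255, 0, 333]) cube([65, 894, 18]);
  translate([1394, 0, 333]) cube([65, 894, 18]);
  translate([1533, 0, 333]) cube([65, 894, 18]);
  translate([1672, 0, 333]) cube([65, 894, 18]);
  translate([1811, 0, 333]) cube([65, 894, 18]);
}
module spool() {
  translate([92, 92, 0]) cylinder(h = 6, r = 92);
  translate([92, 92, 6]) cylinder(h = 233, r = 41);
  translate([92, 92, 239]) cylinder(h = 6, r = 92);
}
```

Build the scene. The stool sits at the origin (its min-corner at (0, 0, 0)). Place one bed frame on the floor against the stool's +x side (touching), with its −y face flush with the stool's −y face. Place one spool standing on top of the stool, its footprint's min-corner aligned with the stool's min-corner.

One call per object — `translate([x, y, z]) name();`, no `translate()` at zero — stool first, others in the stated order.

stool();
translate([253, 0, 0]) bed_frame();
translate([0, 0, 394]) spool();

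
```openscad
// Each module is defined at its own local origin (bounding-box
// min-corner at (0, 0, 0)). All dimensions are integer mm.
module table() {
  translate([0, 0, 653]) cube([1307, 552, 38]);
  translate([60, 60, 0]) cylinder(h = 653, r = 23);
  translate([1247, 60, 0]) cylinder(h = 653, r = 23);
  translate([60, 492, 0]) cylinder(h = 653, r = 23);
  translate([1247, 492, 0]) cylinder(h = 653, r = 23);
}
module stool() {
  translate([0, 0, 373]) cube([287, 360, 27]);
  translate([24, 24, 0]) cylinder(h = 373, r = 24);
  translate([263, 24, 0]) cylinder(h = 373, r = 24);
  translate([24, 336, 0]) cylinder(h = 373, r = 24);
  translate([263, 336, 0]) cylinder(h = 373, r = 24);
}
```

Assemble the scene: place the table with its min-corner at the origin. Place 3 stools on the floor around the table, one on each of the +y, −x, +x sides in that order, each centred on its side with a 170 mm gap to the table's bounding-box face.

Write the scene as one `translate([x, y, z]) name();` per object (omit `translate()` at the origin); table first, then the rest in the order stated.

table();
translate([510, 722, 0]) stool();
translate([-457, 96, 0]) stool();
translate([1477, 96, 0]) stool();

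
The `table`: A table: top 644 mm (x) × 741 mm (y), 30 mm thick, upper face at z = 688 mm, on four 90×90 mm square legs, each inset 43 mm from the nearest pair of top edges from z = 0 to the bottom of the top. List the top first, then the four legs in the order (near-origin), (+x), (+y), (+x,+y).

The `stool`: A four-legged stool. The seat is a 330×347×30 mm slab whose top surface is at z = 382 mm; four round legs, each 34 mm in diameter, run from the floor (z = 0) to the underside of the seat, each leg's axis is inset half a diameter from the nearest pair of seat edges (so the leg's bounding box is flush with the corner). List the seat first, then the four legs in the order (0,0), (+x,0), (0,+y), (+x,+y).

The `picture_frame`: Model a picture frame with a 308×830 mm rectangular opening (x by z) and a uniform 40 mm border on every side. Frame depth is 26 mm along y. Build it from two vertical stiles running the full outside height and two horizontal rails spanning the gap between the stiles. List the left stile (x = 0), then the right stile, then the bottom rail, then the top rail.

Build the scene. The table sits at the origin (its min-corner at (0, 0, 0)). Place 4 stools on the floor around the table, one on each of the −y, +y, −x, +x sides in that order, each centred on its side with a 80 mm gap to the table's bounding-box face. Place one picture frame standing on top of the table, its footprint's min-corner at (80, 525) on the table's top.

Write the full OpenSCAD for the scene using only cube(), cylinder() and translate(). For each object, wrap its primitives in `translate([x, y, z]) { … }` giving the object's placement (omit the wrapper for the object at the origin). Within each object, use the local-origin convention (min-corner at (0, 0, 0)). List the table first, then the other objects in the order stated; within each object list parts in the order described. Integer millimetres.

translate([0, 0, 658]) cube([644, 741, 30]);
translate([43, 43, 0]) cube([90, 90, 658]);
translate([511, 43, 0]) cube([90, 90, 658]);
translate([43, 608, 0]) cube([90, 90, 658]);
translate([511, 608, 0]) cube([90, 90, 658]);
translate([157, -427, 0]) {
  translate([0, 0, 352]) cube([330, 347, 30]);
  translate([17, 17, 0]) cylinder(h = 352, r = 17);
  translate([313, 17, 0]) cylinder(h = 352, r = 17);
  translate([17, 330, 0]) cylinder(h = 352, r = 17);
  translate([313, 330, 0]) cylinder(h = 352, r = 17);
}
translate([157, 821, 0]) {
  translate([0, 0, 352]) cube([330, 347, 30]);
  translate([17, 17, 0]) cylinder(h = 352, r = 17);
  translate([313, 17, 0]) cylinder(h = 352, r = 17);
  translate([17, 330, 0]) cylinder(h = 352, r = 17);
  translate([313, 330, 0]) cylinder(h = 352, r = 17);
}
translate([-410, 197, 0]) {
  translate([0, 0, 352]) cube([330, 347, 30]);
  translate([17, 17, 0]) cylinder(h = 352, r = 17);
  translate([313, 17, 0]) cylinder(h = 352, r = 17);
  translate([17, 330, 0]) cylinder(h = 352, r = 17);
  translate([313, 330, 0]) cylinder(h = 352, r = 17);
}
translate([724, 197, 0]) {
  translate([0, 0, 352]) cube([330, 347, 30]);
  translate([17, 17, 0]) cylinder(h = 352, r = 17);
  translate([313, 17, 0]) cylinder(h = 352, r = 17);
  translate([17, 330, 0]) cylinder(h = 352, r = 17);
  translate([313, 330, 0]) cylinder(h = 352, r = 17);
}
translate([80, 525, 688]) {
  cube([40, 26, 910]);
  translate([348, 0, 0]) cube([40, 26, 910]);
  translate([40, 0, 0]) cube([308, 26, 40]);
  translate([40, 0, 870]) cube([308, 26, 40]);
}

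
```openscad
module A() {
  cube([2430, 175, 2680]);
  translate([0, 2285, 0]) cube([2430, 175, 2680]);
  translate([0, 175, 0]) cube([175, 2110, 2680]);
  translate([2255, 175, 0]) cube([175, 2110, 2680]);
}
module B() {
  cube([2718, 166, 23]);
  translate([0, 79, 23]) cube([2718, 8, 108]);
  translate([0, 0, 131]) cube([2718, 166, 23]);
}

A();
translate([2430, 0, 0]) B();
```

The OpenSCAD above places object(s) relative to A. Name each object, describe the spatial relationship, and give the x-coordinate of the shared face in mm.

The house frame's +x face and the I-beam's −x face are both at x = 2430 mm.

A is a house frame. B is an I-beam. The I-beam is against the house frame's +x side, with their −y faces flush. The x-coordinate of the shared face is 2430 mm.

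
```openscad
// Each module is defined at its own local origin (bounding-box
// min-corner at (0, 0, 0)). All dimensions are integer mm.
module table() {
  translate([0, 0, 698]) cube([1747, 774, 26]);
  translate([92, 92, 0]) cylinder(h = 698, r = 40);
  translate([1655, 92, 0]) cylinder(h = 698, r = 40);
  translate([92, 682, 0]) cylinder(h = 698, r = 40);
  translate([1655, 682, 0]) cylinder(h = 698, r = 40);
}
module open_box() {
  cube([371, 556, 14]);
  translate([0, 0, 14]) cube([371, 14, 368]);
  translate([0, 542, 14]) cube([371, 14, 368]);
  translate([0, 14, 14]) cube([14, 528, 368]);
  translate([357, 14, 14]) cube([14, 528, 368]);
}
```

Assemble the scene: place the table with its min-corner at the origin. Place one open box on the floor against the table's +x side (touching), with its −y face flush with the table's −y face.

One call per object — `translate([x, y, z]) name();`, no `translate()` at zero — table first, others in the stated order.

table();
translate([1747, 0, 0]) open_box();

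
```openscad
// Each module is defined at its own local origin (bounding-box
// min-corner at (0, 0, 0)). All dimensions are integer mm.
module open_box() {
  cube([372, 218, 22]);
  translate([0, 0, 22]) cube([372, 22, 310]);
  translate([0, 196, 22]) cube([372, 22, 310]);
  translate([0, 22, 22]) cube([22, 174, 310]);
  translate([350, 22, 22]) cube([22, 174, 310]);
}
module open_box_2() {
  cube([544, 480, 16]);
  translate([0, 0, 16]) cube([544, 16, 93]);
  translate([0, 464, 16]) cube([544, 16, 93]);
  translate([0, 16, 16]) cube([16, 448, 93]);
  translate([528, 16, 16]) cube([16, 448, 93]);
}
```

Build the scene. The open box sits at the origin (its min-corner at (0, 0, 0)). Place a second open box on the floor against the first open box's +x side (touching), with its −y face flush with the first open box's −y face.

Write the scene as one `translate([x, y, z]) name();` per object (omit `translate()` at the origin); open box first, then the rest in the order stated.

open_box();
translate([372, 0, 0]) open_box_2();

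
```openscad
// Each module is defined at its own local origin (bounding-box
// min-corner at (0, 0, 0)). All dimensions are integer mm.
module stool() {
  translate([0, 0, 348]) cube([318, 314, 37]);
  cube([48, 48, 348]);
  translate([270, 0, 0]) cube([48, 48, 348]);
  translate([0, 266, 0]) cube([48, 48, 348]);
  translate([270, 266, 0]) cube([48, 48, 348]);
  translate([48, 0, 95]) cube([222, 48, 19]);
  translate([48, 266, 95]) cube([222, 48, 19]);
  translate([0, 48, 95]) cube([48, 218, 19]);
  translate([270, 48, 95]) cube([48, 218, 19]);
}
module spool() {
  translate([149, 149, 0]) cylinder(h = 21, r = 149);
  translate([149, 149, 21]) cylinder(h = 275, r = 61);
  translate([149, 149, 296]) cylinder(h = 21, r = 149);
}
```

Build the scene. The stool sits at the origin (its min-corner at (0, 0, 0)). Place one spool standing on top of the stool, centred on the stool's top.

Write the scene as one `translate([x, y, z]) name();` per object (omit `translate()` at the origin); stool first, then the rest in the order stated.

stool();
translate([10, 8, 385]) spool();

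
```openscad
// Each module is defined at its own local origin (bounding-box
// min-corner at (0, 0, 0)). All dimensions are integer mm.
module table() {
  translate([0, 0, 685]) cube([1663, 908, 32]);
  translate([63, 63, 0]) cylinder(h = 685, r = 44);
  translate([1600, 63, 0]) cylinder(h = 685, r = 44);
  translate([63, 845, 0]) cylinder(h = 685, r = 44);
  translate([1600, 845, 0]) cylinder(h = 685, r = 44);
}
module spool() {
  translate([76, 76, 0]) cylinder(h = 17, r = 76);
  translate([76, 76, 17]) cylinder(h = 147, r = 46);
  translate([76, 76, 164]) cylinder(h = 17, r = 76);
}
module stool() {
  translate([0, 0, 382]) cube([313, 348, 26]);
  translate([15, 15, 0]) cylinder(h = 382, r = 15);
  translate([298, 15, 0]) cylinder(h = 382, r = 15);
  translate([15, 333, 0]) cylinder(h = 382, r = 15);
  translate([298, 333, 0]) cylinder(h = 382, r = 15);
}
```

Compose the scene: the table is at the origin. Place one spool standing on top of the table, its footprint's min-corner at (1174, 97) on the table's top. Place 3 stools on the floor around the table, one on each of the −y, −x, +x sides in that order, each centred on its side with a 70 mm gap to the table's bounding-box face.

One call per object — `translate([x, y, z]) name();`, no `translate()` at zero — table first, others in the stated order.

table();
translate([1174, 97, 717]) spool();
translate([675, -418, 0]) stool();
translate([-383, 280, 0]) stool();
translate([1733, 280, 0]) stool();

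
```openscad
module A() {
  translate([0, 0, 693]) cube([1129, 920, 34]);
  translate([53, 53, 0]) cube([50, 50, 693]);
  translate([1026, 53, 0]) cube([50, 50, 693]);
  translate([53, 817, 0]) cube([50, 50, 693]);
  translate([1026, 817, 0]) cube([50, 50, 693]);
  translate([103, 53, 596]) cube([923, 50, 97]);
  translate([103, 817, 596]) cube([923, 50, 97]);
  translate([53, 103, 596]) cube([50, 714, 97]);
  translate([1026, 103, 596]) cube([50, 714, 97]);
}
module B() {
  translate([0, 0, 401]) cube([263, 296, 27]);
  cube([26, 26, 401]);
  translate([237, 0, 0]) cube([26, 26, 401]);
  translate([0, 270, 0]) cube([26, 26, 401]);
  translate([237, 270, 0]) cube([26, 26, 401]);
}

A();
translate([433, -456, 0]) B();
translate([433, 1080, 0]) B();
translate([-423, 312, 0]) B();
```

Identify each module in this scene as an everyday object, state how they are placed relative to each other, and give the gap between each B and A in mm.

Each stool's nearest face is 160 mm from the table's bounding box.

A is a table. B is a stool. Three stools sit around the table at the −y, +y, −x sides. The gap between each stool and the table is 160 mm.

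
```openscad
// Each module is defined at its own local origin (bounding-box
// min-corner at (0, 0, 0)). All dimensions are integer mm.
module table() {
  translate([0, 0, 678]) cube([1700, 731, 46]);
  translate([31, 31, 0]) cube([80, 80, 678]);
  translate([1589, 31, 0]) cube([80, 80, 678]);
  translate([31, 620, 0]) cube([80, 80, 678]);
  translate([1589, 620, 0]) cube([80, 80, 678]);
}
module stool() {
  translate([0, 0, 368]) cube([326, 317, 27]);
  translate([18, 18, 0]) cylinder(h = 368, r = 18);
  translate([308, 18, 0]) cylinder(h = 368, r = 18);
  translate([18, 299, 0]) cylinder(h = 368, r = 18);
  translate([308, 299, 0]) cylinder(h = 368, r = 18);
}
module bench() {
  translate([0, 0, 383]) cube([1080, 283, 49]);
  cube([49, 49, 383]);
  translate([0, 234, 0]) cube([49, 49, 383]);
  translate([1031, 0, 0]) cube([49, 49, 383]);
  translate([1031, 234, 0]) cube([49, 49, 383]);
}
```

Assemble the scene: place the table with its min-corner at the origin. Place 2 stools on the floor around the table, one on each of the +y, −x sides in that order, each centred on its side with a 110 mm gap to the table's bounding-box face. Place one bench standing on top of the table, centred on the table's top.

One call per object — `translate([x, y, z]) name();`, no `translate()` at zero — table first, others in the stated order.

table();
translate([687, 841, 0]) stool();
translate([-436, 207, 0]) stool();
translate([310, 224, 724]) bench();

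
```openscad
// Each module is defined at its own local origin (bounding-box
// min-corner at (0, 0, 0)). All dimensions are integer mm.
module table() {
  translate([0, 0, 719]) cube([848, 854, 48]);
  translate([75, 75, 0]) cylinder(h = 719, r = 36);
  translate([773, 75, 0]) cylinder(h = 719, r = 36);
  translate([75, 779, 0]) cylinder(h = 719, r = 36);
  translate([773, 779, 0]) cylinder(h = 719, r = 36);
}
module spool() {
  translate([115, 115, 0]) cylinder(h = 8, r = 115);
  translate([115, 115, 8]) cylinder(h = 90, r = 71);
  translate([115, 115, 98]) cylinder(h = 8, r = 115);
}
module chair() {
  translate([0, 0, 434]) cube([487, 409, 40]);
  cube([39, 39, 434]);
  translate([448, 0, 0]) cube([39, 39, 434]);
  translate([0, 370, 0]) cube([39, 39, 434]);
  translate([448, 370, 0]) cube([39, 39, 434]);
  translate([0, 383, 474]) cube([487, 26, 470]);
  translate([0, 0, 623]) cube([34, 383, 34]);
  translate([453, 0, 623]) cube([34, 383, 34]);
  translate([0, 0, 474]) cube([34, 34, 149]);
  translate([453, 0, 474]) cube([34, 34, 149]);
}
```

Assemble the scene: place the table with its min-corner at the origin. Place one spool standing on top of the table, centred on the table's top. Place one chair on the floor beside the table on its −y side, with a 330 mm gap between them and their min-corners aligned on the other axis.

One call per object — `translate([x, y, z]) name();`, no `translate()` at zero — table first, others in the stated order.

table();
translate([309, 312, 767]) spool();
translate([0, -739, 0]) chair();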